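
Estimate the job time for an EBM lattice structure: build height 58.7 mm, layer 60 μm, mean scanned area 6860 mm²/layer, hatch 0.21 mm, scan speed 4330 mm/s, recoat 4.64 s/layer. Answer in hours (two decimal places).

3.31 hours

Layers = ⌈58.7/0.06⌉ = 979.
Hatch length per layer = 6860 / 0.21, so 32666.7 mm.
Beam time per layer: 32666.7 / 4330 → 7.5443 s.
Time per layer = 7.5443 + 4.64, so 12.1843 s.
Build time = 979 × 12.1843 = 11928.4297 s = 3.31 hours.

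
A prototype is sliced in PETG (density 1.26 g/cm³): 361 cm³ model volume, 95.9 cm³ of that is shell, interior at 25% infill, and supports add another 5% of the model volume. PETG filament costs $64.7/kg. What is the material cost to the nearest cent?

$14.69

Infill region: 361 − 95.9 → 265.1 cm³.
Infill deposited: 0.25 × 265.1 → 66.275 cm³.
Support = 0.05 × 361, so 18.05 cm³.
Total printed volume: 95.9 + 66.275 + 18.05 → 180.225 cm³.
Mass = 180.225 × 1.26 = 227.0835 g.
Cost = 227.0835 g / 1000 × $64.7/kg = $14.69.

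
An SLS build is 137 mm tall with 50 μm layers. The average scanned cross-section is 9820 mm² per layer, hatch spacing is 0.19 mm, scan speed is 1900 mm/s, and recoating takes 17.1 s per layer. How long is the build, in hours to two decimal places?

Layers = ⌈137/0.05⌉ = 2740.
Hatch length per layer = 9820 / 0.19 = 51684.2 mm.
Per-layer scan time = 51684.2 / 1900, so 27.2022 s.
Layer cycle: 27.2022 + 17.1 → 44.3022 s.
Build time = 2740 × 44.3022 = 121388.028 s = 33.72 hours.

33.72 hours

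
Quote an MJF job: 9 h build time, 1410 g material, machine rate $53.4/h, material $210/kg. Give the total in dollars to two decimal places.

Machine-time cost = 53.4 × 9 = $480.60.
Material cost = 210 × 1410/1000 = $296.10.
Total = 480.60 + 296.10 = $776.70.

$776.70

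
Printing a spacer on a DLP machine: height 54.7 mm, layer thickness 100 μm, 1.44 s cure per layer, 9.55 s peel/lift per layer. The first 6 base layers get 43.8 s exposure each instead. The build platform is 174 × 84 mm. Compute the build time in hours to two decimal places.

Layers = ⌈54.7/0.1⌉ = 547.
Base layers = 6 × (43.8 + 9.55) = 320.1 s.
Remaining layers: 541 × (1.44 + 9.55) → 5945.59 s.
Sum: 320.1 + 5945.59 = 6265.69 s → 1.74 hours.

1.74 hours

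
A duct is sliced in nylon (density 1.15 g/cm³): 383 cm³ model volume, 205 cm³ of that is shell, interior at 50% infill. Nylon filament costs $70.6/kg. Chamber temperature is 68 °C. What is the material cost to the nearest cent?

Interior volume: 383 − 205 → 178 cm³.
Infill volume = 0.50 × 178, so 89 cm³.
Total printed volume = 205 + 89, so 294 cm³.
Mass = 294 × 1.15 = 338.1 g.
Cost = 338.1 g / 1000 × $70.6/kg = $23.87.

$23.87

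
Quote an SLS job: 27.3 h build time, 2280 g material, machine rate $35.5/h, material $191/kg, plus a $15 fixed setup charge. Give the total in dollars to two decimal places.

Machine cost: 35.5 × 27.3 → $969.15.
Material charge = 191 × 2280/1000, so $435.48.
Total = 969.15 + 435.48 + 15 = $1419.63.

$1419.63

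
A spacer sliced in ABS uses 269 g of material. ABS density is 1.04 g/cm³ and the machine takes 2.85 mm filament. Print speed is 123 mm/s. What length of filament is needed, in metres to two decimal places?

40.55 m

Volume = 269 g / 1.04 g·cm⁻³ = 258.6538 cm³ = 258653.8 mm³.
Filament cross-section = π × (2.85/2)² = 6.3794 mm².
L = V/A = 258653.8/6.3794 = 40545.16 mm → 40.55 m.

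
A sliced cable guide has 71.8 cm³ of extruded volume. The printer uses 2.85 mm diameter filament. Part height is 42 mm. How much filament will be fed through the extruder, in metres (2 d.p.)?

A = π r² = π × 1.425² = 6.3794 mm².
L = 71800 mm³ / 6.3794 mm² = 11254.98 mm, i.e. 11.25 m.

11.25 m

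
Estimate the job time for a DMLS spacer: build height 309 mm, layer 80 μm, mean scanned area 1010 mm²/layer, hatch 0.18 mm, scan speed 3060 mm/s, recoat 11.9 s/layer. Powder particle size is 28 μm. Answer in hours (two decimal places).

14.74 hours

Layers = ⌈309/0.08⌉ = 3863.
Hatch length per layer = 1010 / 0.18, so 5611.1 mm.
Scan time per layer = 5611.1 / 3060 = 1.8337 s.
Time per layer = 1.8337 + 11.9 = 13.7337 s.
Total: 3863 × 13.7337 s = 53053.2831 s → 14.74 hours.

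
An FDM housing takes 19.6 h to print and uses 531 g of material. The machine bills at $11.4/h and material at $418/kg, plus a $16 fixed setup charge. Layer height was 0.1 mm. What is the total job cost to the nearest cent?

Machine-time cost = 11.4 × 19.6 = $223.44.
Material charge = 418 × 531/1000, so $221.958.
Total = 223.44 + 221.958 + 16 = 461.398 ≈ $461.40.

$461.40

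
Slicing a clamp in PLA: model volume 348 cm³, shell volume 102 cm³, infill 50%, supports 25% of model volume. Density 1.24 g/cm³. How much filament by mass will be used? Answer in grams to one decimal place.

386.9 g

Interior volume = 348 − 102, so 246 cm³.
Infill deposited: 0.50 × 246 → 123 cm³.
Support: 0.25 × 348 → 87 cm³.
Total extruded = 102 + 123 + 87 = 312 cm³.
Mass = 312 × 1.24 = 386.88 g.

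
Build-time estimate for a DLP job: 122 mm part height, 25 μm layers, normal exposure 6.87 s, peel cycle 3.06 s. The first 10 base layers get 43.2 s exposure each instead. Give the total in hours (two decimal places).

Layers = ⌈122/0.025⌉ = 4880.
Base layers: 10 × (43.2 + 3.06) → 462.6 s.
Normal layers = 4870 × (6.87 + 3.06) = 48359.1 s.
Sum: 462.6 + 48359.1 = 48821.7 s → 13.56 hours.

13.56 hours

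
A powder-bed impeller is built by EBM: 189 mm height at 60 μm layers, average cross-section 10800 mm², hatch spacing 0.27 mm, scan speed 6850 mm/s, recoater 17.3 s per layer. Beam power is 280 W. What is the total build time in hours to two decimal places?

20.25 hours

Layers = ⌈189/0.06⌉ = 3150.
Per-layer scan distance = 10800 / 0.27 = 40000 mm.
Scan time per layer: 40000 / 6850 → 5.8394 s.
Time per layer: 5.8394 + 17.3 → 23.1394 s.
3150 layers × 23.1394 s/layer = 72889.11 s, i.e. 20.25 hours.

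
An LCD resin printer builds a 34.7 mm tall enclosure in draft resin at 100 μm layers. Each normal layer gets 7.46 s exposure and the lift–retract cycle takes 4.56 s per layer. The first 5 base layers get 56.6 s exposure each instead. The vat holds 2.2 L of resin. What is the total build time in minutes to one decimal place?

Layer count = ceil(34.7 / 0.1) = 347.
Bottom layers = 5 × (56.6 + 4.56) = 305.8 s.
Regular layers = 342 × (7.46 + 4.56), so 4110.84 s.
Sum: 305.8 + 4110.84 = 4416.64 s → 73.6 minutes.

73.6 minutes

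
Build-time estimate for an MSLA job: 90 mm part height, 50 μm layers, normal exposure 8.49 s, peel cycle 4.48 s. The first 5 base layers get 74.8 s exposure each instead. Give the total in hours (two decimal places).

6.58 hours

Layer count = ceil(90 / 0.05) = 1800.
Bottom layers = 5 × (74.8 + 4.48), so 396.4 s.
Regular layers = 1795 × (8.49 + 4.48) = 23281.15 s.
Sum: 396.4 + 23281.15 = 23677.55 s → 6.58 hours.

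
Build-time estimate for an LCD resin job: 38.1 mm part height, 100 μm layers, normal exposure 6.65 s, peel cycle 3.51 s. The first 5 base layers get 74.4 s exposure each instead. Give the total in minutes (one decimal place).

Layer count = ceil(38.1 / 0.1) = 381.
Bottom layers = 5 × (74.4 + 3.51) = 389.55 s.
Remaining layers: 376 × (6.65 + 3.51) → 3820.16 s.
Sum: 389.55 + 3820.16 = 4209.71 s → 70.2 minutes.

70.2 minutes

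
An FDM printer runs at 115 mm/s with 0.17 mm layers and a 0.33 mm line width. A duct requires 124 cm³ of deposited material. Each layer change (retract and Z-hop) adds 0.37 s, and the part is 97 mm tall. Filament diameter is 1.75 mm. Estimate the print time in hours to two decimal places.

5.40 hours

Line area: 0.17 × 0.33 → 0.0561 mm².
Total extruded path = 124000/0.0561 = 2210338.7 mm.
Extrusion time = 2210338.7 / 115 = 19220.3 s.
Layer count = ceil(97 / 0.17) = 571.
Layer-change overhead: 571 × 0.37 → 211.27 s.
Altogether 19220.3 + 211.27 = 19431.57 s, i.e. 5.40 hours.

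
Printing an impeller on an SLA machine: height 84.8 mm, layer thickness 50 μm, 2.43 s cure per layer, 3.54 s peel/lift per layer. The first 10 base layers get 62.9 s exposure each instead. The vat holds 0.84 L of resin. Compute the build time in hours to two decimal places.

2.98 hours

Number of layers: 84.8 / 0.05 → 1696 (rounded up).
Bottom layers = 10 × (62.9 + 3.54) = 664.4 s.
Normal layers = 1686 × (2.43 + 3.54), so 10065.42 s.
Sum: 664.4 + 10065.42 = 10729.82 s → 2.98 hours.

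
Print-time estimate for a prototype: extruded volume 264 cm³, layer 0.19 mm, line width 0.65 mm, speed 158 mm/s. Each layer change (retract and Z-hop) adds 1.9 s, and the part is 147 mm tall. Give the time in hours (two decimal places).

Line area: 0.19 × 0.65 → 0.1235 mm².
Toolpath length = 264 cm³ / 0.1235 mm² = 264000 / 0.1235 = 2137651.8 mm.
Time extruding = 2137651.8 / 158, so 13529.4 s.
Number of layers: 147 / 0.19 → 774 (rounded up).
Non-print overhead = 774 × 1.9, so 1470.6 s.
Altogether 13529.4 + 1470.6 = 15000 s, i.e. 4.17 hours.

4.17 hours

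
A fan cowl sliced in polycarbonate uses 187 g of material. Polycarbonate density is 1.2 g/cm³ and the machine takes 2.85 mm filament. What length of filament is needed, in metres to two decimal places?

24.43 m

Volume = 187 g / 1.2 g·cm⁻³ = 155.8333 cm³ = 155833.3 mm³.
Filament cross-section = π × (2.85/2)² = 6.3794 mm².
Length = 155833.3 / 6.3794 = 24427.58 mm = 24.43 m.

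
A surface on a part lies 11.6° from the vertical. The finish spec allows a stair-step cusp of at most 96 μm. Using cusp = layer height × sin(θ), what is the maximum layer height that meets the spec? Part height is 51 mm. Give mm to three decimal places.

0.477 mm

sin(11.6°) = 0.2011; t_max = 0.096/0.2011 = 0.477 mm.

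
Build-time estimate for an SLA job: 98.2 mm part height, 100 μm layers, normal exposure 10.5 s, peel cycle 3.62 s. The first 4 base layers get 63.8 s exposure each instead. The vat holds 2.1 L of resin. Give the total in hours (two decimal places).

3.91 hours

Number of layers: 98.2 / 0.1 → 982 (rounded up).
Bottom layers: 4 × (63.8 + 3.62) → 269.68 s.
Regular layers = 978 × (10.5 + 3.62) = 13809.36 s.
Total = 269.68 + 13809.36 = 14079.04 s = 3.91 hours.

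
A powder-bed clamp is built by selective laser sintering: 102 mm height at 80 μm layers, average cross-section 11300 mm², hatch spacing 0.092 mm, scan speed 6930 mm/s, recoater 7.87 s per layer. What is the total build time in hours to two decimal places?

9.06 hours

Layer count = ceil(102 / 0.08) = 1275.
Scan path per layer: 11300 / 0.092 → 122826.1 mm.
Per-layer scan time = 122826.1 / 6930, so 17.7238 s.
Per-layer time: 17.7238 + 7.87 → 25.5938 s.
Build time = 1275 × 25.5938 = 32632.095 s = 9.06 hours.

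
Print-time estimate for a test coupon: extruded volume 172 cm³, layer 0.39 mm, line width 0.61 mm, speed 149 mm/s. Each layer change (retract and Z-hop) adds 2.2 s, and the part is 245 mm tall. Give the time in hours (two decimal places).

Extrusion cross-section = 0.39 × 0.61 = 0.2379 mm².
Total extruded path = 172000/0.2379 = 722992.9 mm.
Extrusion time: 722992.9 / 149 → 4852.3 s.
Layer count = ceil(245 / 0.39) = 629.
Layer-change overhead = 629 × 2.2 = 1383.8 s.
Altogether 4852.3 + 1383.8 = 6236.1 s, i.e. 1.73 hours.

1.73 hours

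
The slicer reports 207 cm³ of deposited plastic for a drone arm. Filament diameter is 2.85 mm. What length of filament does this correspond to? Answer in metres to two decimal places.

Cross-section of 2.85 mm filament: π·(2.85/2)² = 6.3794 mm².
Length = 207 cm³ / 6.3794 mm² = 207000 / 6.3794 = 32448.19 mm = 32.45 m.

32.45 m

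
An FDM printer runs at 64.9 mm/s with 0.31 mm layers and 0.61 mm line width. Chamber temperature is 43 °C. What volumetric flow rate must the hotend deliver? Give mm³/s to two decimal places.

12.27

Extrusion cross-section = 0.31 × 0.61, so 0.1891 mm².
Q = v·A = 64.9 × 0.1891 = 12.27 mm³/s.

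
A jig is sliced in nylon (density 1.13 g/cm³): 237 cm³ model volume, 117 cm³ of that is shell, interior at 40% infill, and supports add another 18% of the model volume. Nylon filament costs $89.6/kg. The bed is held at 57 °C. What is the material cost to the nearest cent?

$21.03

Volume inside the shell = 237 − 117 = 120 cm³.
Infill deposited = 0.40 × 120, so 48 cm³.
Support = 0.18 × 237, so 42.66 cm³.
Deposited volume = 117 + 48 + 42.66, so 207.66 cm³.
Mass = 207.66 × 1.13 = 234.6558 g.
At $89.6/kg: 234.6558/1000 × 89.6 = $21.03.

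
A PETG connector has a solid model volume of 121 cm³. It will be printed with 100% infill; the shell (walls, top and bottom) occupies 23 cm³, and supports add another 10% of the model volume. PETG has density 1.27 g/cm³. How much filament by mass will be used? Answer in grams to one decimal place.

169.0 g

Infill region = 121 − 23, so 98 cm³.
Deposited infill = 1.00 × 98, so 98 cm³.
Support: 0.10 × 121 → 12.1 cm³.
Total printed volume = 23 + 98 + 12.1, so 133.1 cm³.
Mass = 133.1 × 1.27, so 169.037 g.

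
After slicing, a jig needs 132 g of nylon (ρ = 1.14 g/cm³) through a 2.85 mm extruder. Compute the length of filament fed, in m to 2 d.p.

18.15 m

Extruded volume: 132/1.14 = 115.7895 cm³ (115789.5 mm³).
A = π r² = π × 1.425² = 6.3794 mm².
L = V/A = 115789.5/6.3794 = 18150.53 mm → 18.15 m.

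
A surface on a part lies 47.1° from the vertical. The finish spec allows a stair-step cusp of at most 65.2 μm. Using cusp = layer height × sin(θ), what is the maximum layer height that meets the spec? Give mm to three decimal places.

sin(47.1°) = 0.7325; t_max = 0.0652/0.7325 = 0.089 mm.

0.089 mm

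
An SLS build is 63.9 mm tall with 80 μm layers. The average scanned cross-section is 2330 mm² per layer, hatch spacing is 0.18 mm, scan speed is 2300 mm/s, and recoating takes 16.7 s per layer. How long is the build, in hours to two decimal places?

Layer count = ceil(63.9 / 0.08) = 799.
Scan path per layer = 2330 / 0.18 = 12944.4 mm.
Per-layer scan time = 12944.4 / 2300 = 5.628 s.
Time per layer = 5.628 + 16.7 = 22.328 s.
799 layers × 22.328 s/layer = 17840.072 s, i.e. 4.96 hours.

4.96 hours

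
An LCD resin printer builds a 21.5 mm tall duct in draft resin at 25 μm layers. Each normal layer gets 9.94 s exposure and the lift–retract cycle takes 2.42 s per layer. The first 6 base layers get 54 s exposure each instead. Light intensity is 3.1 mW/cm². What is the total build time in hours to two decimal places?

3.03 hours

Layer count = ceil(21.5 / 0.025) = 860.
Base layers: 6 × (54 + 2.42) → 338.52 s.
Remaining layers: 854 × (9.94 + 2.42) → 10555.44 s.
Total = 338.52 + 10555.44 = 10893.96 s = 3.03 hours.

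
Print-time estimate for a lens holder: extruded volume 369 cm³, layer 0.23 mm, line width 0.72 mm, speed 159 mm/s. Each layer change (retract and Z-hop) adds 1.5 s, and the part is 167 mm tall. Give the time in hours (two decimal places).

Line area = 0.23 × 0.72, so 0.1656 mm².
Toolpath length = 369 cm³ / 0.1656 mm² = 369000 / 0.1656 = 2228260.9 mm.
Extrusion time = 2228260.9 / 159, so 14014.2 s.
Layer count = ceil(167 / 0.23) = 727.
Layer-change overhead: 727 × 1.5 → 1090.5 s.
Total = 14014.2 + 1090.5 = 15104.7 s = 4.20 hours.

4.20 hours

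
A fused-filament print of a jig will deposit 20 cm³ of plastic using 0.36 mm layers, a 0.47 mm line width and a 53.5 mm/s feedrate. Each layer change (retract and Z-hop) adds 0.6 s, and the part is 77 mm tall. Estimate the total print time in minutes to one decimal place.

Extrusion cross-section = 0.36 × 0.47, so 0.1692 mm².
Path length: 20000 mm³ / 0.1692 mm² → 118203.3 mm.
Print-move time = 118203.3 / 53.5 = 2209.4 s.
Number of layers: 77 / 0.36 → 214 (rounded up).
Z-hop total: 214 × 0.6 → 128.4 s.
Altogether 2209.4 + 128.4 = 2337.8 s, i.e. 39.0 minutes.

39.0 minutes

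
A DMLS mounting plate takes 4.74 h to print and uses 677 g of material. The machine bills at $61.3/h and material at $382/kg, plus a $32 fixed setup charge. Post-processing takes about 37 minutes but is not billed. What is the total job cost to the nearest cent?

Time charge = 61.3 × 4.74 = $290.562.
Feedstock cost = 382 × 677/1000, so $258.614.
Adding setup: 290.562 + 258.614 + 32 → 581.176 ≈ $581.18.

$581.18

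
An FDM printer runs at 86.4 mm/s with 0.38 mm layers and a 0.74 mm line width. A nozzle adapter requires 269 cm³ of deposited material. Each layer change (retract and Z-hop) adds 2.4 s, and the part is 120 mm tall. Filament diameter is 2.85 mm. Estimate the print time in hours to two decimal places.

3.29 hours

Extrusion cross-section = 0.38 × 0.74 = 0.2812 mm².
Total extruded path = 269000/0.2812 = 956614.5 mm.
Time extruding = 956614.5 / 86.4 = 11071.9 s.
Layer count = ceil(120 / 0.38) = 316.
Layer-change overhead = 316 × 2.4, so 758.4 s.
Altogether 11071.9 + 758.4 = 11830.3 s, i.e. 3.29 hours.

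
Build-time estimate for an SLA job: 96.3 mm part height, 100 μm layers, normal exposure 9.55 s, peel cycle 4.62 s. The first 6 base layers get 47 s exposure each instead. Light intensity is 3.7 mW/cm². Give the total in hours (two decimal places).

3.85 hours

Layers = ⌈96.3/0.1⌉ = 963.
Burn-in layers = 6 × (47 + 4.62), so 309.72 s.
Normal layers = 957 × (9.55 + 4.62), so 13560.69 s.
Sum: 309.72 + 13560.69 = 13870.41 s → 3.85 hours.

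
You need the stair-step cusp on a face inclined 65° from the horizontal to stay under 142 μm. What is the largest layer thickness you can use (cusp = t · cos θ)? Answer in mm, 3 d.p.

cos(65°) = 0.4226; t_max = 0.142/0.4226 = 0.336 mm.

0.336 mm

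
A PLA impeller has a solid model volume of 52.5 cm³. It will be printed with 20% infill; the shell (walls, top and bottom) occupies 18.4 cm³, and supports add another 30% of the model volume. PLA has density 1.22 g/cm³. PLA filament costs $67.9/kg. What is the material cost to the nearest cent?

$3.39

Interior volume: 52.5 − 18.4 → 34.1 cm³.
Deposited infill = 0.20 × 34.1 = 6.82 cm³.
Support: 0.30 × 52.5 → 15.75 cm³.
Total extruded = 18.4 + 6.82 + 15.75, so 40.97 cm³.
Mass: 40.97 × 1.22 → 49.9834 g.
At $67.9/kg: 49.9834/1000 × 67.9 = $3.39.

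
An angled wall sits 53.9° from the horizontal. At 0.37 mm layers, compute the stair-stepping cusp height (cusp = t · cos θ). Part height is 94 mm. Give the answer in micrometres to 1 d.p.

218.0 μm

h_c = t·cos θ = 0.37 × 0.5892 = 0.218004 mm (218.0 μm).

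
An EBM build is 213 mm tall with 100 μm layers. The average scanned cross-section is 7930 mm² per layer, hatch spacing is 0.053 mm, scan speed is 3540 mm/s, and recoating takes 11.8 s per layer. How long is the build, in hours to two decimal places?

31.99 hours

Number of layers: 213 / 0.1 → 2130 (rounded up).
Hatch length per layer = 7930 / 0.053, so 149622.6 mm.
Beam time per layer = 149622.6 / 3540, so 42.2663 s.
Time per layer = 42.2663 + 11.8 = 54.0663 s.
2130 layers × 54.0663 s/layer = 115161.219 s, i.e. 31.99 hours.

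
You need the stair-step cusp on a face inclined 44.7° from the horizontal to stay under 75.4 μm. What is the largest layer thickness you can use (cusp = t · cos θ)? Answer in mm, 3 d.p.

Layer height = cusp / cos(44.7°) = 0.0754 / 0.7108 = 0.106 mm.

0.106 mm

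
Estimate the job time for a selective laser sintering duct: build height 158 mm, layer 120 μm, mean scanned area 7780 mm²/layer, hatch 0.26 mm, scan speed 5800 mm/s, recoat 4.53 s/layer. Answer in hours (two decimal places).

3.54 hours

Number of layers: 158 / 0.12 → 1317 (rounded up).
Scan path per layer = 7780 / 0.26 = 29923.1 mm.
Scan time per layer: 29923.1 / 5800 → 5.1592 s.
Layer cycle = 5.1592 + 4.53, so 9.6892 s.
Total: 1317 × 9.6892 s = 12760.6764 s → 3.54 hours.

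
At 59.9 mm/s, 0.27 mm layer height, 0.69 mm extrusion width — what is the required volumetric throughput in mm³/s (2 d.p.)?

11.16

Extrusion cross-section: 0.27 × 0.69 → 0.1863 mm².
Q = v·A = 59.9 × 0.1863 = 11.16 mm³/s.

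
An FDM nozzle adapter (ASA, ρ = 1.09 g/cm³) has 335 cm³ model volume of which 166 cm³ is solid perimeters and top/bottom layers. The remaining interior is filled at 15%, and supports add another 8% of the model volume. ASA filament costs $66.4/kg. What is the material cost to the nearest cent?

$15.79

Infill region: 335 − 166 → 169 cm³.
Infill volume: 0.15 × 169 → 25.35 cm³.
Support = 0.08 × 335 = 26.8 cm³.
Deposited volume = 166 + 25.35 + 26.8 = 218.15 cm³.
Mass: 218.15 × 1.09 → 237.7835 g.
At $66.4/kg: 237.7835/1000 × 66.4 = $15.79.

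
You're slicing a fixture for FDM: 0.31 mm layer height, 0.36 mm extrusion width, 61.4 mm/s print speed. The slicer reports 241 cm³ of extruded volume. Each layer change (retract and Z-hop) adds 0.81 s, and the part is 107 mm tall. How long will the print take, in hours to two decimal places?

Bead cross-section = 0.31 × 0.36, so 0.1116 mm².
Toolpath length = 241 cm³ / 0.1116 mm² = 241000 / 0.1116 = 2159498.2 mm.
Extrusion time: 2159498.2 / 61.4 → 35171 s.
Number of layers: 107 / 0.31 → 346 (rounded up).
Layer-change overhead = 346 × 0.81 = 280.26 s.
Total = 35171 + 280.26 = 35451.26 s = 9.85 hours.

9.85 hours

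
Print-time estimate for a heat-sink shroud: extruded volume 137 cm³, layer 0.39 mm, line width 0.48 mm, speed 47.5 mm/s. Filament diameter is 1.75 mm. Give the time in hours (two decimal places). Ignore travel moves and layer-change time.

Line area: 0.39 × 0.48 → 0.1872 mm².
Toolpath length = 137 cm³ / 0.1872 mm² = 137000 / 0.1872 = 731837.6 mm.
Time extruding: 731837.6 / 47.5 → 15407.1 s.
Converting: 15407.1 s = 4.28 hours.

4.28 hours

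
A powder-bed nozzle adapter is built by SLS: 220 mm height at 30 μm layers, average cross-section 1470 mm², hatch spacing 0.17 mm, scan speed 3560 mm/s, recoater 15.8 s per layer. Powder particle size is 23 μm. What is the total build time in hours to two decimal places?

37.14 hours

Number of layers: 220 / 0.03 → 7334 (rounded up).
Hatch length per layer = 1470 / 0.17 = 8647.1 mm.
Laser time per layer = 8647.1 / 3560 = 2.429 s.
Time per layer = 2.429 + 15.8, so 18.229 s.
7334 layers × 18.229 s/layer = 133691.486 s, i.e. 37.14 hours.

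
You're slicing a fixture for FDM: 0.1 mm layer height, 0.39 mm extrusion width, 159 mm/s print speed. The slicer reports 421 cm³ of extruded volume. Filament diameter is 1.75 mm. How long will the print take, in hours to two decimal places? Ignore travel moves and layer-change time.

18.86 hours

Line area = 0.1 × 0.39, so 0.039 mm².
Path length: 421000 mm³ / 0.039 mm² → 10794871.8 mm.
Extrusion time: 10794871.8 / 159 → 67892.3 s.
Converting: 67892.3 s = 18.86 hours.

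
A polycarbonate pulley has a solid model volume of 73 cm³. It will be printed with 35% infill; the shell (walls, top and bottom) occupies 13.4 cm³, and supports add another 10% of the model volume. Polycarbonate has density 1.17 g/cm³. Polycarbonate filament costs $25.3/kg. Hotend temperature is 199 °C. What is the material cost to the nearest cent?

$1.23

Volume inside the shell = 73 − 13.4, so 59.6 cm³.
Deposited infill = 0.35 × 59.6 = 20.86 cm³.
Support = 0.10 × 73, so 7.3 cm³.
Deposited volume: 13.4 + 20.86 + 7.3 → 41.56 cm³.
Mass = 41.56 × 1.17, so 48.6252 g.
At $25.3/kg: 48.6252/1000 × 25.3 = $1.23.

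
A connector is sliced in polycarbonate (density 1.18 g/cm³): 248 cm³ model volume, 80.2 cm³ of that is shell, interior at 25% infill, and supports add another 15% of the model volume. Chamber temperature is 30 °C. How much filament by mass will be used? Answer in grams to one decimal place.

Interior volume = 248 − 80.2, so 167.8 cm³.
Infill deposited = 0.25 × 167.8, so 41.95 cm³.
Support: 0.15 × 248 → 37.2 cm³.
Total extruded: 80.2 + 41.95 + 37.2 → 159.35 cm³.
Mass: 159.35 × 1.18 → 188.033 g.

188.0 g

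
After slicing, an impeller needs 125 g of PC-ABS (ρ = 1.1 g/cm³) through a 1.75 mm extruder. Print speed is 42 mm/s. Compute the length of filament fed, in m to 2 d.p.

Extruded volume: 125/1.1 = 113.6364 cm³ (113636.4 mm³).
A = π r² = π × 0.875² = 2.4053 mm².
L = V/A = 113636.4/2.4053 = 47244.17 mm → 47.24 m.

47.24 m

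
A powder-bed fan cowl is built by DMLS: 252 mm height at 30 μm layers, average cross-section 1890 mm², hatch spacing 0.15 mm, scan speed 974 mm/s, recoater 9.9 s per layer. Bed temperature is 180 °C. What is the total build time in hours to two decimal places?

53.28 hours

Number of layers: 252 / 0.03 → 8400 (rounded up).
Scan path per layer: 1890 / 0.15 → 12600 mm.
Laser time per layer = 12600 / 974, so 12.9363 s.
Layer cycle = 12.9363 + 9.9 = 22.8363 s.
Total: 8400 × 22.8363 s = 191824.92 s → 53.28 hours.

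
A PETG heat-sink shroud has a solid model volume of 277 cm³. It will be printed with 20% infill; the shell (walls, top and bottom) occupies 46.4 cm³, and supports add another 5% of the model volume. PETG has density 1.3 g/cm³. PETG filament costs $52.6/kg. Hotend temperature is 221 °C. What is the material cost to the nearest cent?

Infill region = 277 − 46.4 = 230.6 cm³.
Infill deposited: 0.20 × 230.6 → 46.12 cm³.
Support: 0.05 × 277 → 13.85 cm³.
Total extruded: 46.4 + 46.12 + 13.85 → 106.37 cm³.
Mass: 106.37 × 1.3 → 138.281 g.
At $52.6/kg: 138.281/1000 × 52.6 = $7.27.

$7.27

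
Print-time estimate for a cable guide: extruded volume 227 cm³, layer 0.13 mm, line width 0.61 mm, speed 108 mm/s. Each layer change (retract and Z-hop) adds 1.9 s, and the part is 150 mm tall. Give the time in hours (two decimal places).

Bead cross-section: 0.13 × 0.61 → 0.0793 mm².
Path length: 227000 mm³ / 0.0793 mm² → 2862547.3 mm.
Extrusion time = 2862547.3 / 108, so 26505.1 s.
Number of layers: 150 / 0.13 → 1154 (rounded up).
Non-print overhead = 1154 × 1.9, so 2192.6 s.
Altogether 26505.1 + 2192.6 = 28697.7 s, i.e. 7.97 hours.

7.97 hours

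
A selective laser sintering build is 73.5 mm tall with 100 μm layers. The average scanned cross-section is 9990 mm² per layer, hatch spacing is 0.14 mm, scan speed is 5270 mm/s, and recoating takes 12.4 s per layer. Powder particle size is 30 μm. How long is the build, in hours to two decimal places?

Number of layers: 73.5 / 0.1 → 735 (rounded up).
Scan path per layer = 9990 / 0.14 = 71357.1 mm.
Laser time per layer = 71357.1 / 5270 = 13.5402 s.
Time per layer = 13.5402 + 12.4 = 25.9402 s.
Build time = 735 × 25.9402 = 19066.047 s = 5.30 hours.

5.30 hours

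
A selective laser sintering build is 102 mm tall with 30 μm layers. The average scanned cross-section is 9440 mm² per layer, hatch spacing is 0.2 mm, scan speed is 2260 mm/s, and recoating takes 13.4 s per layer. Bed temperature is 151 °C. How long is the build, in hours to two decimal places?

32.38 hours

Layers = ⌈102/0.03⌉ = 3400.
Hatch length per layer: 9440 / 0.2 → 47200 mm.
Laser time per layer: 47200 / 2260 → 20.885 s.
Per-layer time = 20.885 + 13.4 = 34.285 s.
Build time = 3400 × 34.285 = 116569 s = 32.38 hours.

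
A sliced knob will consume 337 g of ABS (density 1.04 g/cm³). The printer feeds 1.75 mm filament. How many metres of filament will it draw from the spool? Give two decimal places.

Volume = 337 g / 1.04 g·cm⁻³ = 324.0385 cm³ = 324038.5 mm³.
A = π r² = π × 0.875² = 2.4053 mm².
L = V/A = 324038.5/2.4053 = 134718.54 mm → 134.72 m.

134.72 m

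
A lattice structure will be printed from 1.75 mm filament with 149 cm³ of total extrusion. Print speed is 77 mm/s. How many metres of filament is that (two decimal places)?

61.95 m

Cross-section of 1.75 mm filament: π·(1.75/2)² = 2.4053 mm².
Length = 149 cm³ / 2.4053 mm² = 149000 / 2.4053 = 61946.53 mm = 61.95 m.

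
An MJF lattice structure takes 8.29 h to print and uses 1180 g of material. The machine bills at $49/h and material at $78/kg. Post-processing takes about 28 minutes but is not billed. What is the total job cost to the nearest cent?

$498.25

Time charge = 49 × 8.29, so $406.21.
Feedstock cost = 78 × 1180/1000, so $92.04.
Job cost: 406.21 + 92.04 = $498.25.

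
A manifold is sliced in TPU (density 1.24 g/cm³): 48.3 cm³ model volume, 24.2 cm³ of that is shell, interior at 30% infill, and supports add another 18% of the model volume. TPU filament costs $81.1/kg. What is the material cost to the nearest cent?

Infill region = 48.3 − 24.2, so 24.1 cm³.
Deposited infill = 0.30 × 24.1 = 7.23 cm³.
Support = 0.18 × 48.3, so 8.694 cm³.
Deposited volume: 24.2 + 7.23 + 8.694 → 40.124 cm³.
Mass = 40.124 × 1.24 = 49.75376 g.
At $81.1/kg: 49.75376/1000 × 81.1 = $4.04.

$4.04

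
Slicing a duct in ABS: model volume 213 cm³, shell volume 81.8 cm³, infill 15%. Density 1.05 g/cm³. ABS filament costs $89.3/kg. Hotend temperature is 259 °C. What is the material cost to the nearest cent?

Infill region: 213 − 81.8 → 131.2 cm³.
Infill deposited: 0.15 × 131.2 → 19.68 cm³.
Total printed volume = 81.8 + 19.68 = 101.48 cm³.
Mass = 101.48 × 1.05, so 106.554 g.
Cost = 106.554 g / 1000 × $89.3/kg = $9.52.

$9.52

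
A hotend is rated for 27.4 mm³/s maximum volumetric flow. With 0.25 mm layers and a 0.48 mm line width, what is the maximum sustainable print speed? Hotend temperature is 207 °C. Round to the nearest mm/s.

228 mm/s

A = 0.25 × 0.48 = 0.12 mm².
Max speed = 27.4 / 0.12 = 228.33 ≈ 228 mm/s.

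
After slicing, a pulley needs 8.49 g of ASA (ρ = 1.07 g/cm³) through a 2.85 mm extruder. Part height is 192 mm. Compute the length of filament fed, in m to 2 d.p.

1.24 m

Volume = 8.49 g / 1.07 g·cm⁻³ = 7.9346 cm³ = 7934.6 mm³.
Cross-section of 2.85 mm filament: π·(2.85/2)² = 6.3794 mm².
L = V/A = 7934.6/6.3794 = 1243.78 mm → 1.24 m.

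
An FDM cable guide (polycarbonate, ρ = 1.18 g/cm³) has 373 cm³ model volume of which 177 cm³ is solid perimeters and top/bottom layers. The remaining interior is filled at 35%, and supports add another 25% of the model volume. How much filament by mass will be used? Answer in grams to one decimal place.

Interior volume = 373 − 177 = 196 cm³.
Deposited infill = 0.35 × 196 = 68.6 cm³.
Support = 0.25 × 373 = 93.25 cm³.
Total extruded: 177 + 68.6 + 93.25 → 338.85 cm³.
Mass = 338.85 × 1.18 = 399.843 g.

399.8 g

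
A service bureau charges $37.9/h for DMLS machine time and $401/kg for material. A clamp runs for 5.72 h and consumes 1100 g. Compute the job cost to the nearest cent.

Machine cost = 37.9 × 5.72 = $216.788.
Material cost = 401 × 1100/1000 = $441.10.
Job cost: 216.788 + 441.10 = 657.888 ≈ $657.89.

$657.89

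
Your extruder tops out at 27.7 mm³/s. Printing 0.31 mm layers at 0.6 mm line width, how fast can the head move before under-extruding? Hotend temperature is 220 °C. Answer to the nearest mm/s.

149 mm/s

Bead cross-section = 0.31 × 0.6, so 0.186 mm².
Max speed = 27.7 / 0.186 = 148.92 ≈ 149 mm/s.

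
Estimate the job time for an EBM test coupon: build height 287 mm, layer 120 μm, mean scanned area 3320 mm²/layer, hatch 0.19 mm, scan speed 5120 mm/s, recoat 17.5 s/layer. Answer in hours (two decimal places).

13.90 hours

Layer count = ceil(287 / 0.12) = 2392.
Per-layer scan distance = 3320 / 0.19 = 17473.7 mm.
Per-layer scan time: 17473.7 / 5120 → 3.4128 s.
Layer cycle: 3.4128 + 17.5 → 20.9128 s.
Build time = 2392 × 20.9128 = 50023.4176 s = 13.90 hours.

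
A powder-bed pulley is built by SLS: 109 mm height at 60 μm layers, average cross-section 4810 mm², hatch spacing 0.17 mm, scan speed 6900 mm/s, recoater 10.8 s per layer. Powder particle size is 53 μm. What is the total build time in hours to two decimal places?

7.52 hours

Number of layers: 109 / 0.06 → 1817 (rounded up).
Hatch length per layer: 4810 / 0.17 → 28294.1 mm.
Per-layer scan time = 28294.1 / 6900 = 4.1006 s.
Time per layer: 4.1006 + 10.8 → 14.9006 s.
Total: 1817 × 14.9006 s = 27074.3902 s → 7.52 hours.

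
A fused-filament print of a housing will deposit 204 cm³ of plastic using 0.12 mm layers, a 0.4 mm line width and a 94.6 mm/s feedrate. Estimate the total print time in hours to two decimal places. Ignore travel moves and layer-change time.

12.48 hours

Line area = 0.12 × 0.4 = 0.048 mm².
Toolpath length = 204 cm³ / 0.048 mm² = 204000 / 0.048 = 4250000 mm.
Extrusion time = 4250000 / 94.6 = 44926 s.
Converting: 44926 s = 12.48 hours.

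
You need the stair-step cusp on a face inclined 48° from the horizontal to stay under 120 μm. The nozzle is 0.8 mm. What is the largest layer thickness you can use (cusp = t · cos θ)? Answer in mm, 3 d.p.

0.179 mm

t = h_c / cos θ = 0.12 / 0.6691 = 0.179 mm.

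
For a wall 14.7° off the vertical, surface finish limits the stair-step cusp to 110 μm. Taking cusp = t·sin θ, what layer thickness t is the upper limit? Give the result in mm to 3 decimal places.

0.433 mm

Layer height = cusp / sin(14.7°) = 0.11 / 0.2538 = 0.433 mm.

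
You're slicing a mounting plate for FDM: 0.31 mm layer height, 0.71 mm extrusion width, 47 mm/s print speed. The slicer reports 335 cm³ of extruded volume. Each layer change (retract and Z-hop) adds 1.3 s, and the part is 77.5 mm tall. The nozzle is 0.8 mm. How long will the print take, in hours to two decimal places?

Extrusion cross-section: 0.31 × 0.71 → 0.2201 mm².
Path length: 335000 mm³ / 0.2201 mm² → 1522035.4 mm.
Extrusion time = 1522035.4 / 47, so 32383.7 s.
Layers = ⌈77.5/0.31⌉ = 250.
Non-print overhead: 250 × 1.3 → 325 s.
Total = 32383.7 + 325 = 32708.7 s = 9.09 hours.

9.09 hours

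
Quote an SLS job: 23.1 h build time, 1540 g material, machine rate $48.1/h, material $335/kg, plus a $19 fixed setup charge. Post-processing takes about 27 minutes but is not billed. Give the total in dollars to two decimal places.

$1646.01

Machine-time cost = 48.1 × 23.1, so $1111.11.
Material charge = 335 × 1540/1000, so $515.90.
Adding setup: 1111.11 + 515.90 + 19 → $1646.01.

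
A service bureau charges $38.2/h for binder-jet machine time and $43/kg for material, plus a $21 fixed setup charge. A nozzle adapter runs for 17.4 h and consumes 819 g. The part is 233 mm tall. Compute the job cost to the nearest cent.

Machine cost: 38.2 × 17.4 → $664.68.
Material charge = 43 × 819/1000, so $35.217.
Total = 664.68 + 35.217 + 21 = 720.897 ≈ $720.90.

$720.90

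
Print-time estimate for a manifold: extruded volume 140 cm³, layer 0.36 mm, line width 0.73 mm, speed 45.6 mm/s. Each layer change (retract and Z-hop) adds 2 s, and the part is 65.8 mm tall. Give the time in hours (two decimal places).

3.35 hours

Bead cross-section: 0.36 × 0.73 → 0.2628 mm².
Toolpath length = 140 cm³ / 0.2628 mm² = 140000 / 0.2628 = 532724.5 mm.
Time extruding: 532724.5 / 45.6 → 11682.6 s.
Number of layers: 65.8 / 0.36 → 183 (rounded up).
Non-print overhead = 183 × 2 = 366 s.
Total = 11682.6 + 366 = 12048.6 s = 3.35 hours.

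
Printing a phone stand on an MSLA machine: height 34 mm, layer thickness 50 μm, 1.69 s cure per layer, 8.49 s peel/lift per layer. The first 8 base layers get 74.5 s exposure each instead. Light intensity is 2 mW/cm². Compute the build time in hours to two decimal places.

Layers = ⌈34/0.05⌉ = 680.
Base layers: 8 × (74.5 + 8.49) → 663.92 s.
Remaining layers = 672 × (1.69 + 8.49) = 6840.96 s.
Sum: 663.92 + 6840.96 = 7504.88 s → 2.08 hours.

2.08 hours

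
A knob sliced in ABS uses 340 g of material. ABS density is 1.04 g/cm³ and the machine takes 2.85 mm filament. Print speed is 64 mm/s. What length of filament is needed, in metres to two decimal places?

51.25 m

Extruded volume: 340/1.04 = 326.9231 cm³ (326923.1 mm³).
Cross-section of 2.85 mm filament: π·(2.85/2)² = 6.3794 mm².
Length = 326923.1 / 6.3794 = 51246.68 mm = 51.25 m.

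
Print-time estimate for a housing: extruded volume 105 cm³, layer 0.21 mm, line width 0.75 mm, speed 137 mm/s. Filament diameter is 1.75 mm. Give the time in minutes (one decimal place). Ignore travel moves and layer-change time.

Extrusion cross-section = 0.21 × 0.75 = 0.1575 mm².
Path length: 105000 mm³ / 0.1575 mm² → 666666.7 mm.
Print-move time = 666666.7 / 137 = 4866.2 s.
4866.2 s = 81.1 minutes.

81.1 minutes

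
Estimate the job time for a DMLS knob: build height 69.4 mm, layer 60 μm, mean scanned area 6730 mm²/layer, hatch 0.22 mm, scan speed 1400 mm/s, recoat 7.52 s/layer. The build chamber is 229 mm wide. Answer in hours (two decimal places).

Number of layers: 69.4 / 0.06 → 1157 (rounded up).
Hatch length per layer = 6730 / 0.22, so 30590.9 mm.
Scan time per layer = 30590.9 / 1400, so 21.8506 s.
Per-layer time: 21.8506 + 7.52 → 29.3706 s.
Build time = 1157 × 29.3706 = 33981.7842 s = 9.44 hours.

9.44 hours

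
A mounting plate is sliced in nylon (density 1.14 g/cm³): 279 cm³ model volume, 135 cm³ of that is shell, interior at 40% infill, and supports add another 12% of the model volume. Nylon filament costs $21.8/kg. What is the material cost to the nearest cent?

$5.62

Volume inside the shell = 279 − 135, so 144 cm³.
Deposited infill = 0.40 × 144, so 57.6 cm³.
Support: 0.12 × 279 → 33.48 cm³.
Deposited volume = 135 + 57.6 + 33.48, so 226.08 cm³.
Mass = 226.08 × 1.14, so 257.7312 g.
At $21.8/kg: 257.7312/1000 × 21.8 = $5.62.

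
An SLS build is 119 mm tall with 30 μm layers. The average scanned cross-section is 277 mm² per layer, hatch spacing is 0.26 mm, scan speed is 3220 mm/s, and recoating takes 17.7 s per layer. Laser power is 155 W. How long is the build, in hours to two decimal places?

19.87 hours

Number of layers: 119 / 0.03 → 3967 (rounded up).
Hatch length per layer = 277 / 0.26, so 1065.4 mm.
Scan time per layer = 1065.4 / 3220 = 0.3309 s.
Time per layer = 0.3309 + 17.7, so 18.0309 s.
3967 layers × 18.0309 s/layer = 71528.5803 s, i.e. 19.87 hours.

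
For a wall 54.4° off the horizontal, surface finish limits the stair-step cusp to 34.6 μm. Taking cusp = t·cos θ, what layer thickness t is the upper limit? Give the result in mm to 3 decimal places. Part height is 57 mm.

0.059 mm

cos(54.4°) = 0.5821; t_max = 0.0346/0.5821 = 0.059 mm.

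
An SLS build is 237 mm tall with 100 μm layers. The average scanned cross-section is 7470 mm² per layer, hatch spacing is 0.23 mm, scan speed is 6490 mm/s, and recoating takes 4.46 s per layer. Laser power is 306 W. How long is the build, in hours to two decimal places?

Layers = ⌈237/0.1⌉ = 2370.
Per-layer scan distance = 7470 / 0.23, so 32478.3 mm.
Scan time per layer: 32478.3 / 6490 → 5.0044 s.
Per-layer time = 5.0044 + 4.46, so 9.4644 s.
Build time = 2370 × 9.4644 = 22430.628 s = 6.23 hours.

6.23 hours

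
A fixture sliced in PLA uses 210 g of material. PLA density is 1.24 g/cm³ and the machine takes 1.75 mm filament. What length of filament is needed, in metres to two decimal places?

Extruded volume: 210/1.24 = 169.3548 cm³ (169354.8 mm³).
Filament cross-section = π × (1.75/2)² = 2.4053 mm².
Length = 169354.8 / 2.4053 = 70409.01 mm = 70.41 m.

70.41 m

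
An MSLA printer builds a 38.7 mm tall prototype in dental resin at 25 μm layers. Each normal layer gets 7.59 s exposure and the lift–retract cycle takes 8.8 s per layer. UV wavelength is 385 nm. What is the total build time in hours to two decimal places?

Layers = ⌈38.7/0.025⌉ = 1548.
Per-layer time = 7.59 + 8.8 = 16.39 s.
Total = 1548 × 16.39 = 25371.72 s = 7.05 hours.

7.05 hours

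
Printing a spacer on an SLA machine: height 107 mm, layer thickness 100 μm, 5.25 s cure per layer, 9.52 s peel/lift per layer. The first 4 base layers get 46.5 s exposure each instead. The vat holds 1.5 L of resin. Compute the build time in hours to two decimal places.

Layers = ⌈107/0.1⌉ = 1070.
Burn-in layers = 4 × (46.5 + 9.52) = 224.08 s.
Remaining layers = 1066 × (5.25 + 9.52) = 15744.82 s.
Sum: 224.08 + 15744.82 = 15968.9 s → 4.44 hours.

4.44 hours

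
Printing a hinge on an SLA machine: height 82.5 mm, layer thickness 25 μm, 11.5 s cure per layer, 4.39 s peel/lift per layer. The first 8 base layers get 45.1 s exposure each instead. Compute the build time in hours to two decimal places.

Number of layers: 82.5 / 0.025 → 3300 (rounded up).
Base layers = 8 × (45.1 + 4.39), so 395.92 s.
Regular layers = 3292 × (11.5 + 4.39) = 52309.88 s.
Total = 395.92 + 52309.88 = 52705.8 s = 14.64 hours.

14.64 hours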